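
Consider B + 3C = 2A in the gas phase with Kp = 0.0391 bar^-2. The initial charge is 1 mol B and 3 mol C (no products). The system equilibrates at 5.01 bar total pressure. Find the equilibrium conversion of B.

Let X = conversion of B (basis 1 mol B); extent of reaction ξ = X.
At extent ξ: n_B = 1 − X; n_C = 3 − 3X; n_A = 2X.
Total moles n_T = 4 − 2X.
With p_i = (n_i/n_T)P, Kp = p_A^2 / (p_B p_C^3).
Equating to 0.0391 bar^-2 and solving on 0 < X < 1: X = 0.339.

X = 0.339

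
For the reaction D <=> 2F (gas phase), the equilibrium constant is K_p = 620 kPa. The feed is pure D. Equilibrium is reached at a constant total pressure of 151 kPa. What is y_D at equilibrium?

y_D = 0.168

Let X = conversion of D (basis 1 mol D); extent of reaction ξ = X.
At extent ξ: n_D = 1 − X; n_F = 2X.
Total moles n_T = 1 + X.
Mole fractions y_i = n_i/n_T; K_p = p_F^2 / (p_D) with p_i = y_i·P.
Equating to 620 kPa and solving on 0 < X < 1: X = 0.712.
Then n_D = 0.288, n_T = 1.71, so y_D = 0.168.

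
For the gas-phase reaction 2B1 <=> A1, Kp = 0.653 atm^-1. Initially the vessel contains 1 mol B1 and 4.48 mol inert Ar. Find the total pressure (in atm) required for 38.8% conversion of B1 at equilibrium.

Let X = conversion of B1 (basis 1 mol B1); extent of reaction ξ = 0.5X.
Mole table: n_B1 = 1 − X; n_A1 = 0.5X; n_I = 4.48 (inert).
Summing: n_T = 5.48 − 0.5X.
Kp = p_A1 / (p_B1^2) with p_i = (n_i/n_T)·P.
At X = 0.388: the mole-fraction product g(X) = Π y_i^ν_i = 2.738. Since Kp = g(X)·P^{-1}, P = (g/Kp)^(1/1) = (2.738/0.653)^(1/1) = 4.19 atm.

P = 4.19 atm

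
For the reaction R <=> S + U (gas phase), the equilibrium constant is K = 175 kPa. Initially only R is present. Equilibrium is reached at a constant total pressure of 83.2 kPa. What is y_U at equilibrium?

y_U = 0.452

Let X = conversion of R (basis 1 mol R); extent of reaction ξ = X.
Mole table: n_R = 1 − X; n_S = X; n_U = X.
Total moles n_T = 1 + X.
y_i = n_i/n_T, p_i = y_i·P. K = p_S p_U / (p_R).
Substituting and setting equal to 175 kPa gives a polynomial in X; the root in (0,1) is X = 0.823.
Then n_U = 0.823, n_T = 1.82, so y_U = 0.452.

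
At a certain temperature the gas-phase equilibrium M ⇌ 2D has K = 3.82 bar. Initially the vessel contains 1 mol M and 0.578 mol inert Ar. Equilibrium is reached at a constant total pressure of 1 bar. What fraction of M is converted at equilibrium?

X = 0.748

Let X = conversion of M (basis 1 mol M); extent of reaction ξ = X.
Moles: n_M = 1 − X; n_D = 2X; n_I = 0.578 (inert).
Summing: n_T = 1.58 + X.
With p_i = (n_i/n_T)P, K = p_D^2 / (p_M).
Setting this equal to 3.82 bar and taking the physical root (0 < X < 1) gives X = 0.748.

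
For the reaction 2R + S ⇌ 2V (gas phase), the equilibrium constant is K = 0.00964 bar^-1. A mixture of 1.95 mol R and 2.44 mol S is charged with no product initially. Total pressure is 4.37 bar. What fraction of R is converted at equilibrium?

Basis: 1.95 mol R initially; let X = conversion of R. Extent ξ = 0.975X.
At extent ξ: n_R = 1.95 − 1.95X; n_S = 2.44 − 0.975X; n_V = 1.95X.
Summing: n_T = 4.39 − 0.975X.
Mole fractions y_i = n_i/n_T; K = p_V^2 / (p_R^2 p_S) with p_i = y_i·P.
Substituting and setting equal to 0.00964 bar^-1 gives a polynomial in X; the root in (0,1) is X = 0.131.

X = 0.131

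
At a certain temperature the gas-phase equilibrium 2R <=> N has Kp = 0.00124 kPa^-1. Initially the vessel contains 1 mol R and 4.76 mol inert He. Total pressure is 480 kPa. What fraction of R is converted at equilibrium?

X = 0.151

Let X = conversion of R (basis 1 mol R); extent of reaction ξ = 0.5X.
Species balance: n_R = 1 − X; n_N = 0.5X; n_I = 4.76 (inert).
n_T = Σnᵢ = 5.76 − 0.5X.
Mole fractions y_i = n_i/n_T; Kp = p_N / (p_R^2) with p_i = y_i·P.
Equating to 0.00124 kPa^-1 and solving on 0 < X < 1: X = 0.151.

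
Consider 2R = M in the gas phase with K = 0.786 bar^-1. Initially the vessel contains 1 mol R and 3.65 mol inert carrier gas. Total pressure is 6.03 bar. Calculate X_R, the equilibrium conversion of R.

X = 0.513

Let X = conversion of R (basis 1 mol R); extent of reaction ξ = 0.5X.
Moles: n_R = 1 − X; n_M = 0.5X; n_I = 3.65 (inert).
Total moles n_T = 4.65 − 0.5X.
Mole fractions y_i = n_i/n_T; K = p_M / (p_R^2) with p_i = y_i·P.
This yields a degree-2 equation in X; solving on (0,1), X = 0.513.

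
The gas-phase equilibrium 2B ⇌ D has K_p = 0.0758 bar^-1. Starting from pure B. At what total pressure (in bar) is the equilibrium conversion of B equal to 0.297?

P = 3.38 bar

Take 1 mol B as basis and let X be its fractional conversion, so ξ = 0.5X.
Mole table: n_B = 1 − X; n_D = 0.5X.
Summing: n_T = 1 − 0.5X.
K_p = p_D / (p_B^2) with p_i = (n_i/n_T)·P.
At X = 0.297: the mole-fraction product g(X) = Π y_i^ν_i = 0.2559. Since K_p = g(X)·P^{-1}, P = (g/K_p)^(1/1) = (0.2559/0.0758)^(1/1) = 3.38 bar.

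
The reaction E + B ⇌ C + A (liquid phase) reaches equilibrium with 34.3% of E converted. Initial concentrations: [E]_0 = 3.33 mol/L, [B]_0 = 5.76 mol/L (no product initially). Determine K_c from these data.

Let X = conversion of E.
Concentrations: [E] = 3.33 − 3.33X; [B] = 5.76 − 3.33X; [C] = 3.33X; [A] = 3.33X.
At X = 0.343: [E] = 2.19, [B] = 4.62, [C] = 1.14, [A] = 1.14.
K_c = [C] [A] / ([E] [B]) = 0.129.

K_c = 0.129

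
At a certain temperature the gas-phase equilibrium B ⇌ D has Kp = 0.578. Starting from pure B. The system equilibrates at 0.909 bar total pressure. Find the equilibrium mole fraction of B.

y_B = 0.634

Let X = conversion of B (basis 1 mol B); extent of reaction ξ = X.
Moles: n_B = 1 − X; n_D = X.
Total moles n_T = 1 (Δν = 0, constant).
With p_i = (n_i/n_T)P, Kp = p_D / (p_B).
Substituting and setting equal to 0.578 gives a polynomial in X; the root in (0,1) is X = 0.366.
Then n_B = 0.634, n_T = 1, so y_B = 0.634.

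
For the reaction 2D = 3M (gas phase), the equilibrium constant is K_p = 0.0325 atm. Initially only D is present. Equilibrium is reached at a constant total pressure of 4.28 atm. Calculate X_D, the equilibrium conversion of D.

X = 0.123

Basis: 1 mol D initially; let X = conversion of D. Extent ξ = 0.5X.
Mole table: n_D = 1 − X; n_M = 1.5X.
Summing: n_T = 1 + 0.5X.
y_i = n_i/n_T, p_i = y_i·P. K_p = p_M^3 / (p_D^2).
Substituting and setting equal to 0.0325 atm gives a polynomial in X; the root in (0,1) is X = 0.123.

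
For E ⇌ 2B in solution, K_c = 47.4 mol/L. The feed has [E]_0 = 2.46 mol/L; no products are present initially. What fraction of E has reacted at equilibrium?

Let X = conversion of E; extent ξ = 2.46·X mol/L.
Concentrations: [E] = 2.46 − 2.46X; [B] = 4.92X.
K_c = [B]^2 / ([E]).
Setting equal to 47.4 and solving for X on (0,1) gives X = 0.850.

X = 0.850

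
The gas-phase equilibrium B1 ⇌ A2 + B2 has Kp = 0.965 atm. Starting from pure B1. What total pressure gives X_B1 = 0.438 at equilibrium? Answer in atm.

Let X = conversion of B1 (basis 1 mol B1); extent of reaction ξ = X.
At extent ξ: n_B1 = 1 − X; n_A2 = X; n_B2 = X.
n_T = Σnᵢ = 1 + X.
Kp = p_A2 p_B2 / (p_B1) with p_i = (n_i/n_T)·P.
At X = 0.438: the mole-fraction product g(X) = Π y_i^ν_i = 0.2374. Since Kp = g(X)·P^{1}, P = (Kp/g)^(1/1) = (0.965/0.2374)^(1/1) = 4.07 atm.

P = 4.07 atm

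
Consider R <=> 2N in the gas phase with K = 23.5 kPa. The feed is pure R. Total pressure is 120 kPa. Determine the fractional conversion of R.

Let X = conversion of R (basis 1 mol R); extent of reaction ξ = X.
Moles: n_R = 1 − X; n_N = 2X.
n_T = Σnᵢ = 1 + X.
Mole fractions y_i = n_i/n_T; K = p_N^2 / (p_R) with p_i = y_i·P.
Equating to 23.5 kPa and solving on 0 < X < 1: X = 0.216.

X = 0.216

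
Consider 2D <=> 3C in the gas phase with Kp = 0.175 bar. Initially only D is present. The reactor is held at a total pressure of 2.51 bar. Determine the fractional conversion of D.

Basis: 1 mol D initially; let X = conversion of D. Extent ξ = 0.5X.
Mole table: n_D = 1 − X; n_C = 1.5X.
Summing: n_T = 1 + 0.5X.
With p_i = (n_i/n_T)P, Kp = p_C^3 / (p_D^2).
Substituting and setting equal to 0.175 bar gives a polynomial in X; the root in (0,1) is X = 0.238.

X = 0.238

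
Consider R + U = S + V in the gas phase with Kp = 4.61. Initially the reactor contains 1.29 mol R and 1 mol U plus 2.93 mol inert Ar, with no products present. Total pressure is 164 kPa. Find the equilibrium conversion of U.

X = 0.762

Let X = conversion of U (basis 1 mol U); extent of reaction ξ = X.
Moles: n_R = 1.29 − X; n_U = 1 − X; n_S = X; n_V = X; n_I = 2.93 (inert).
n_T stays at 5.22 (no change in mole number).
Mole fractions y_i = n_i/n_T; Kp = p_S p_V / (p_R p_U) with p_i = y_i·P.
Equating to 4.61 and solving on 0 < X < 1: X = 0.762.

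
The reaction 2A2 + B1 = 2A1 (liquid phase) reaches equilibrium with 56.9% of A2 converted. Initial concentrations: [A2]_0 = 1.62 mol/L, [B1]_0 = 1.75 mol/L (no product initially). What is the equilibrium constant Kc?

Let X = conversion of A2.
Concentrations: [A2] = 1.62 − 1.62X; [B1] = 1.75 − 0.81X; [A1] = 1.62X.
At X = 0.569: [A2] = 0.698, [B1] = 1.29, [A1] = 0.922.
Kc = [A1]^2 / ([A2]^2 [B1]) = 1.35 L/mol.

Kc = 1.35 L/mol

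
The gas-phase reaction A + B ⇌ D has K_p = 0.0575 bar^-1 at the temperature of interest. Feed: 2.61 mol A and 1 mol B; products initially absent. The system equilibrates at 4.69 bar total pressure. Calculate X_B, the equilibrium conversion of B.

Basis: 1 mol B initially; let X = conversion of B. Extent ξ = X.
Mole table: n_A = 2.61 − X; n_B = 1 − X; n_D = X.
n_T = Σnᵢ = 3.61 − X.
With p_i = (n_i/n_T)P, K_p = p_D / (p_A p_B).
This yields a degree-2 equation in X; solving on (0,1), X = 0.161.

X = 0.161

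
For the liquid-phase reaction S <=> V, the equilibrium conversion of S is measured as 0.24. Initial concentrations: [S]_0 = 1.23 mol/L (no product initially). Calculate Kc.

Let X = conversion of S.
Concentrations: [S] = 1.23 − 1.23X; [V] = 1.23X.
At X = 0.24: [S] = 0.935, [V] = 0.295.
Kc = [V] / ([S]) = 0.316.

Kc = 0.316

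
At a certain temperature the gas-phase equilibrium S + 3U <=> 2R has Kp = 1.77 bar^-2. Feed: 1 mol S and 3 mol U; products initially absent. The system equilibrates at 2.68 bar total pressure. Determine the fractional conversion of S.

Basis: 1 mol S initially; let X = conversion of S. Extent ξ = X.
Mole table: n_S = 1 − X; n_U = 3 − 3X; n_R = 2X.
n_T = Σnᵢ = 4 − 2X.
Mole fractions y_i = n_i/n_T; Kp = p_R^2 / (p_S p_U^3) with p_i = y_i·P.
Setting this equal to 1.77 bar^-2 and taking the physical root (0 < X < 1) gives X = 0.579.

X = 0.579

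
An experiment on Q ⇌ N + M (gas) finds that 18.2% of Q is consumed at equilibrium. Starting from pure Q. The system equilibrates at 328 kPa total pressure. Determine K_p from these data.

K_p = 11.2 kPa

Let X = conversion of Q (basis 1 mol Q); extent of reaction ξ = X.
At extent ξ: n_Q = 1 − X; n_N = X; n_M = X.
Summing: n_T = 1 + X.
At X = 0.182: n_Q = 0.818, n_N = 0.182, n_M = 0.182, n_T = 1.18.
p_i = (n_i/n_T)·P. K_p = p_N p_M / (p_Q) = 11.2 kPa.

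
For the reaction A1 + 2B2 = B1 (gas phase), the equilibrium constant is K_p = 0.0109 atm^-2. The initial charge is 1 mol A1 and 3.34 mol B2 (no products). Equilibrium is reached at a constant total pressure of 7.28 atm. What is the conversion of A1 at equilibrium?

Take 1 mol A1 as basis and let X be its fractional conversion, so ξ = X.
Mole table: n_A1 = 1 − X; n_B2 = 3.34 − 2X; n_B1 = X.
Total moles n_T = 4.34 − 2X.
y_i = n_i/n_T, p_i = y_i·P. K_p = p_B1 / (p_A1 p_B2^2).
Setting this equal to 0.0109 atm^-2 and taking the physical root (0 < X < 1) gives X = 0.241.

X = 0.241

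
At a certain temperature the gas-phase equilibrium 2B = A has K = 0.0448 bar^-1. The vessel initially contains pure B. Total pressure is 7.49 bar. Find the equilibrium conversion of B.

X = 0.347

Let X = conversion of B (basis 1 mol B); extent of reaction ξ = 0.5X.
Moles: n_B = 1 − X; n_A = 0.5X.
n_T = Σnᵢ = 1 − 0.5X.
Mole fractions y_i = n_i/n_T; K = p_A / (p_B^2) with p_i = y_i·P.
Setting this equal to 0.0448 bar^-1 and taking the physical root (0 < X < 1) gives X = 0.347.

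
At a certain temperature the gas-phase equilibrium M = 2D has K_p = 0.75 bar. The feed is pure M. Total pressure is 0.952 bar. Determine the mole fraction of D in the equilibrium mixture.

Take 1 mol M as basis and let X be its fractional conversion, so ξ = X.
Mole table: n_M = 1 − X; n_D = 2X.
Summing: n_T = 1 + X.
y_i = n_i/n_T, p_i = y_i·P. K_p = p_D^2 / (p_M).
This yields a degree-2 equation in X; solving on (0,1), X = 0.406.
Then n_D = 0.811, n_T = 1.41, so y_D = 0.577.

y_D = 0.577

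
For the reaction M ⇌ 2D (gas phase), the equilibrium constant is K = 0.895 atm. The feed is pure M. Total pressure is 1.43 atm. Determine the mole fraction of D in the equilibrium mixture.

y_D = 0.538

Let X = conversion of M (basis 1 mol M); extent of reaction ξ = X.
Species balance: n_M = 1 − X; n_D = 2X.
Total moles n_T = 1 + X.
Mole fractions y_i = n_i/n_T; K = p_D^2 / (p_M) with p_i = y_i·P.
This yields a degree-2 equation in X; solving on (0,1), X = 0.368.
Then n_D = 0.736, n_T = 1.37, so y_D = 0.538.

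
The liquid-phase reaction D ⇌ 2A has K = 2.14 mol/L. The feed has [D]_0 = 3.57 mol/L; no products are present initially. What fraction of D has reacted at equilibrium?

Let X = conversion of D; extent ξ = 3.57·X mol/L.
Concentrations: [D] = 3.57 − 3.57X; [A] = 7.14X.
K = [A]^2 / ([D]).
This equals 2.14 at X = 0.319 (the root in 0 < X < 1).

X = 0.319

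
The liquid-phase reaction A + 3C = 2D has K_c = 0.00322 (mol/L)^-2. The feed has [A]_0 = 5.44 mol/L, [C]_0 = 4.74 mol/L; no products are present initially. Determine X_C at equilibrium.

X = 0.263

Let X = conversion of C; extent ξ = 4.74X/3 mol/L.
Concentrations: [A] = 5.44 − 1.58X; [C] = 4.74 − 4.74X; [D] = 3.16X.
K_c = [D]^2 / ([A] [C]^3).
Solving K_c = 0.00322 for X ∈ (0,1): X = 0.263.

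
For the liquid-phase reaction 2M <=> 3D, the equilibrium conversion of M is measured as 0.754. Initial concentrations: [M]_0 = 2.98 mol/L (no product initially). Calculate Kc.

Let X = conversion of M.
Concentrations: [M] = 2.98 − 2.98X; [D] = 4.47X.
At X = 0.754: [M] = 0.733, [D] = 3.37.
Kc = [D]^3 / ([M]^2) = 71.2 mol/L.

Kc = 71.2 mol/L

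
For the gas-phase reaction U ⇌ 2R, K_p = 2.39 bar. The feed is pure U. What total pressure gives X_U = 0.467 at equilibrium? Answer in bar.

Basis: 1 mol U initially; let X = conversion of U. Extent ξ = X.
Mole table: n_U = 1 − X; n_R = 2X.
n_T = Σnᵢ = 1 + X.
K_p = p_R^2 / (p_U) with p_i = (n_i/n_T)·P.
At X = 0.467: the mole-fraction product g(X) = Π y_i^ν_i = 1.116. Since K_p = g(X)·P^{1}, P = (K_p/g)^(1/1) = (2.39/1.116)^(1/1) = 2.14 bar.

P = 2.14 bar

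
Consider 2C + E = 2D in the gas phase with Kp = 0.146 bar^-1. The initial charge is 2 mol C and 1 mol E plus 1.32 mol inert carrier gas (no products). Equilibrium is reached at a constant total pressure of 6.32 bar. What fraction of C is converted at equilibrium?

X = 0.288

Let X = conversion of C (basis 2 mol C); extent of reaction ξ = X.
At extent ξ: n_C = 2 − 2X; n_E = 1 − X; n_D = 2X; n_I = 1.32 (inert).
Summing: n_T = 4.32 − X.
With p_i = (n_i/n_T)P, Kp = p_D^2 / (p_C^2 p_E).
This yields a degree-3 equation in X; solving on (0,1), X = 0.288.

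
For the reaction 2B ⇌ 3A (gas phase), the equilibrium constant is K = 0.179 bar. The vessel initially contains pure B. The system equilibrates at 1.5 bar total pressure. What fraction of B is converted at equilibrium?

X = 0.276

Take 1 mol B as basis and let X be its fractional conversion, so ξ = 0.5X.
Mole table: n_B = 1 − X; n_A = 1.5X.
Summing: n_T = 1 + 0.5X.
y_i = n_i/n_T, p_i = y_i·P. K = p_A^3 / (p_B^2).
Substituting and setting equal to 0.179 bar gives a polynomial in X; the root in (0,1) is X = 0.276.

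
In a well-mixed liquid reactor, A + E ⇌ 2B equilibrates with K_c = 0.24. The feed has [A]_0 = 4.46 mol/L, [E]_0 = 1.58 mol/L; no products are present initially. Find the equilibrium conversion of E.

X = 0.320

Let X = conversion of E; extent ξ = 1.58·X mol/L.
Concentrations: [A] = 4.46 − 1.58X; [E] = 1.58 − 1.58X; [B] = 3.16X.
K_c = [B]^2 / ([A] [E]).
This equals 0.24 at X = 0.320 (the root in 0 < X < 1).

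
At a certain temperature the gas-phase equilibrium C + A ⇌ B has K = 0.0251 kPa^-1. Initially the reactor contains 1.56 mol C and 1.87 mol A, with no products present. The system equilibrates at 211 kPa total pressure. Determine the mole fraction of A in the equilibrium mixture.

Take 1.56 mol C as basis and let X be its fractional conversion, so ξ = 1.56X.
Mole table: n_C = 1.56 − 1.56X; n_A = 1.87 − 1.56X; n_B = 1.56X.
Summing: n_T = 3.43 − 1.56X.
y_i = n_i/n_T, p_i = y_i·P. K = p_B / (p_C p_A).
Equating to 0.0251 kPa^-1 and solving on 0 < X < 1: X = 0.652.
Then n_A = 0.853, n_T = 2.41, so y_A = 0.354.

y_A = 0.354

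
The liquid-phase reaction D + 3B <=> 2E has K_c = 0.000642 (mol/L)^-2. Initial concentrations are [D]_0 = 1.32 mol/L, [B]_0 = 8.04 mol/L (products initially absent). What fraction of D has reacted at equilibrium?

X = 0.194

Let X = conversion of D; extent ξ = 1.32·X mol/L.
Concentrations: [D] = 1.32 − 1.32X; [B] = 8.04 − 3.96X; [E] = 2.64X.
K_c = [E]^2 / ([D] [B]^3).
Setting equal to 0.000642 and solving for X on (0,1) gives X = 0.194.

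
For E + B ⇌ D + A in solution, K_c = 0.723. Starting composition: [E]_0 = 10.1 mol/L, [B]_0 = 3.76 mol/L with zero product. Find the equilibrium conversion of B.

X = 0.681

Let X = conversion of B; extent ξ = 3.76·X mol/L.
Concentrations: [E] = 10.1 − 3.76X; [B] = 3.76 − 3.76X; [D] = 3.76X; [A] = 3.76X.
K_c = [D] [A] / ([E] [B]).
Solving K_c = 0.723 for X ∈ (0,1): X = 0.681.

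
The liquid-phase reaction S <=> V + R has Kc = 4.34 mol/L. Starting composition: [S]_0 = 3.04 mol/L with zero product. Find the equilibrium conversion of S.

X = 0.678

Let X = conversion of S; extent ξ = 3.04·X mol/L.
Concentrations: [S] = 3.04 − 3.04X; [V] = 3.04X; [R] = 3.04X.
Kc = [V] [R] / ([S]).
Equating to 4.34 mol/L: the physical root is X = 0.678.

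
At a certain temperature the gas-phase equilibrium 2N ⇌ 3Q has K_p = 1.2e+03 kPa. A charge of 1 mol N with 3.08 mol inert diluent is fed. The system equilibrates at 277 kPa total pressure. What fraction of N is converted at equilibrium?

X = 0.736

Let X = conversion of N (basis 1 mol N); extent of reaction ξ = 0.5X.
At extent ξ: n_N = 1 − X; n_Q = 1.5X; n_I = 3.08 (inert).
Summing: n_T = 4.08 + 0.5X.
y_i = n_i/n_T, p_i = y_i·P. K_p = p_Q^3 / (p_N^2).
Substituting and setting equal to 1.2e+03 kPa gives a polynomial in X; the root in (0,1) is X = 0.736.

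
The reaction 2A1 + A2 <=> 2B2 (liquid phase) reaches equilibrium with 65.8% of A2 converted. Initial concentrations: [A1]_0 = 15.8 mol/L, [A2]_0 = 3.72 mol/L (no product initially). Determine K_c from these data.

Let X = conversion of A2.
Concentrations: [A1] = 15.8 − 7.44X; [A2] = 3.72 − 3.72X; [B2] = 7.44X.
At X = 0.658: [A1] = 10.9, [A2] = 1.27, [B2] = 4.9.
K_c = [B2]^2 / ([A1]^2 [A2]) = 0.158 L/mol.

K_c = 0.158 L/mol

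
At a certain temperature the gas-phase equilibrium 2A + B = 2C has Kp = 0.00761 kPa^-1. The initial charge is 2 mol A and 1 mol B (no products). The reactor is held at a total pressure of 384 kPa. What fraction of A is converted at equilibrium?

Let X = conversion of A (basis 2 mol A); extent of reaction ξ = X.
At extent ξ: n_A = 2 − 2X; n_B = 1 − X; n_C = 2X.
n_T = Σnᵢ = 3 − X.
y_i = n_i/n_T, p_i = y_i·P. Kp = p_C^2 / (p_A^2 p_B).
Equating to 0.00761 kPa^-1 and solving on 0 < X < 1: X = 0.444.

X = 0.444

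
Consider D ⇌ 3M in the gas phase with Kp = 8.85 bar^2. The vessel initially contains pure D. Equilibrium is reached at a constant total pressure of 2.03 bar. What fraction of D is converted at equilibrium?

X = 0.541

Take 1 mol D as basis and let X be its fractional conversion, so ξ = X.
At extent ξ: n_D = 1 − X; n_M = 3X.
Total moles n_T = 1 + 2X.
Mole fractions y_i = n_i/n_T; Kp = p_M^3 / (p_D) with p_i = y_i·P.
Equating to 8.85 bar^2 and solving on 0 < X < 1: X = 0.541.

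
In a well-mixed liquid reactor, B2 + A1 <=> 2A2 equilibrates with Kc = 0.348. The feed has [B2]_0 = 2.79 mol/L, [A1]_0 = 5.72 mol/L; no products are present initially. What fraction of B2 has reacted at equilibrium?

Let X = conversion of B2; extent ξ = 2.79·X mol/L.
Concentrations: [B2] = 2.79 − 2.79X; [A1] = 5.72 − 2.79X; [A2] = 5.58X.
Kc = [A2]^2 / ([B2] [A1]).
Equating to 0.348: the physical root is X = 0.320.

X = 0.320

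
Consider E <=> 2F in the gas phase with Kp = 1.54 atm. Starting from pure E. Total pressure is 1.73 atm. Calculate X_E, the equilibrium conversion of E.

X = 0.427

Basis: 1 mol E initially; let X = conversion of E. Extent ξ = X.
Mole table: n_E = 1 − X; n_F = 2X.
Total moles n_T = 1 + X.
Mole fractions y_i = n_i/n_T; Kp = p_F^2 / (p_E) with p_i = y_i·P.
This yields a degree-2 equation in X; solving on (0,1), X = 0.427.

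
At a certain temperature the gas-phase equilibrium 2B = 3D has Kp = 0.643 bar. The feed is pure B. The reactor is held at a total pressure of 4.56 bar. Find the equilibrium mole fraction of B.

y_B = 0.621

Take 1 mol B as basis and let X be its fractional conversion, so ξ = 0.5X.
Mole table: n_B = 1 − X; n_D = 1.5X.
Summing: n_T = 1 + 0.5X.
Mole fractions y_i = n_i/n_T; Kp = p_D^3 / (p_B^2) with p_i = y_i·P.
Setting this equal to 0.643 bar and taking the physical root (0 < X < 1) gives X = 0.289.
Then n_B = 0.711, n_T = 1.14, so y_B = 0.621.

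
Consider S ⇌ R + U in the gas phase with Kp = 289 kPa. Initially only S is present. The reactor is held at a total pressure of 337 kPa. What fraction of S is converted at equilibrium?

X = 0.679

Let X = conversion of S (basis 1 mol S); extent of reaction ξ = X.
Species balance: n_S = 1 − X; n_R = X; n_U = X.
Total moles n_T = 1 + X.
y_i = n_i/n_T, p_i = y_i·P. Kp = p_R p_U / (p_S).
Setting this equal to 289 kPa and taking the physical root (0 < X < 1) gives X = 0.679.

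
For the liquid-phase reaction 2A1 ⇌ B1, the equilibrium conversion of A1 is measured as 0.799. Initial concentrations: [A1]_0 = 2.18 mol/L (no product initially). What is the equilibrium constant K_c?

K_c = 4.54 L/mol

Let X = conversion of A1.
Concentrations: [A1] = 2.18 − 2.18X; [B1] = 1.09X.
At X = 0.799: [A1] = 0.438, [B1] = 0.871.
K_c = [B1] / ([A1]^2) = 4.54 L/mol.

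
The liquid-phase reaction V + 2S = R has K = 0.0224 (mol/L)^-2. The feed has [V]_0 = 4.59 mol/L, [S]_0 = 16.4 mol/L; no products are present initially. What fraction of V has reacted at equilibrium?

X = 0.693

Let X = conversion of V; extent ξ = 4.59·X mol/L.
Concentrations: [V] = 4.59 − 4.59X; [S] = 16.4 − 9.18X; [R] = 4.59X.
K = [R] / ([V] [S]^2).
Equating to 0.0224 (mol/L)^-2: the physical root is X = 0.693.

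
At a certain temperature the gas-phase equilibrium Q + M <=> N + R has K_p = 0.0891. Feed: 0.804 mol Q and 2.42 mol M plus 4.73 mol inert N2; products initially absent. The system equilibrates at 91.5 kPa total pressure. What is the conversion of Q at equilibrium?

X = 0.381

Basis: 0.804 mol Q initially; let X = conversion of Q. Extent ξ = 0.804X.
Species balance: n_Q = 0.804 − 0.804X; n_M = 2.42 − 0.804X; n_N = 0.804X; n_R = 0.804X; n_I = 4.73 (inert).
n_T stays at 7.95 (no change in mole number).
Mole fractions y_i = n_i/n_T; K_p = p_N p_R / (p_Q p_M) with p_i = y_i·P.
Setting this equal to 0.0891 and taking the physical root (0 < X < 1) gives X = 0.381.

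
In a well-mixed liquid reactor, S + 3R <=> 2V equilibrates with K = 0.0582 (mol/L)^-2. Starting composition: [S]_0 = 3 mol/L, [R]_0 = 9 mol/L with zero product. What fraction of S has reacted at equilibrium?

Let X = conversion of S; extent ξ = 3·X mol/L.
Concentrations: [S] = 3 − 3X; [R] = 9 − 9X; [V] = 6X.
K = [V]^2 / ([S] [R]^3).
Solving K = 0.0582 for X ∈ (0,1): X = 0.490.

X = 0.490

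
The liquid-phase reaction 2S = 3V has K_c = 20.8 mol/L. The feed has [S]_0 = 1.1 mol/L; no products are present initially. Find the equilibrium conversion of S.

X = 0.734

Let X = conversion of S; extent ξ = 1.1X/2 mol/L.
Concentrations: [S] = 1.1 − 1.1X; [V] = 1.65X.
K_c = [V]^3 / ([S]^2).
Equating to 20.8 mol/L: the physical root is X = 0.734.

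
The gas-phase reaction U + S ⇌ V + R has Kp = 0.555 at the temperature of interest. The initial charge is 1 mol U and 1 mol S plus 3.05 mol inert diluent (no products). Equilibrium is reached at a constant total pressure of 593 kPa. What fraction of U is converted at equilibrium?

Take 1 mol U as basis and let X be its fractional conversion, so ξ = X.
Mole table: n_U = 1 − X; n_S = 1 − X; n_V = X; n_R = X; n_I = 3.05 (inert).
Total moles n_T = 5.05 (Δν = 0, constant).
Mole fractions y_i = n_i/n_T; Kp = p_V p_R / (p_U p_S) with p_i = y_i·P.
Substituting and setting equal to 0.555 gives a polynomial in X; the root in (0,1) is X = 0.427.

X = 0.427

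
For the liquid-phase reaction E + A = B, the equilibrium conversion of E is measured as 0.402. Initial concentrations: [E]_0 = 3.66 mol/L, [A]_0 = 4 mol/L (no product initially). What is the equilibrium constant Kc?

Kc = 0.266 L/mol

Let X = conversion of E.
Concentrations: [E] = 3.66 − 3.66X; [A] = 4 − 3.66X; [B] = 3.66X.
At X = 0.402: [E] = 2.19, [A] = 2.53, [B] = 1.47.
Kc = [B] / ([E] [A]) = 0.266 L/mol.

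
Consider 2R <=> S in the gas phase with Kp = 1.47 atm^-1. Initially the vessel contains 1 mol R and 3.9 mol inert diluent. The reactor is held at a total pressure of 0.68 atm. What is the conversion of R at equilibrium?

Basis: 1 mol R initially; let X = conversion of R. Extent ξ = 0.5X.
Species balance: n_R = 1 − X; n_S = 0.5X; n_I = 3.9 (inert).
n_T = Σnᵢ = 4.9 − 0.5X.
y_i = n_i/n_T, p_i = y_i·P. Kp = p_S / (p_R^2).
Equating to 1.47 atm^-1 and solving on 0 < X < 1: X = 0.241.

X = 0.241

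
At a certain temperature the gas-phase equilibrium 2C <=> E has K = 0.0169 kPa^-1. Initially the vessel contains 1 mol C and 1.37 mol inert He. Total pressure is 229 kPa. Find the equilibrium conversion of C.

X = 0.600

Basis: 1 mol C initially; let X = conversion of C. Extent ξ = 0.5X.
At extent ξ: n_C = 1 − X; n_E = 0.5X; n_I = 1.37 (inert).
n_T = Σnᵢ = 2.37 − 0.5X.
Mole fractions y_i = n_i/n_T; K = p_E / (p_C^2) with p_i = y_i·P.
Setting this equal to 0.0169 kPa^-1 and taking the physical root (0 < X < 1) gives X = 0.600.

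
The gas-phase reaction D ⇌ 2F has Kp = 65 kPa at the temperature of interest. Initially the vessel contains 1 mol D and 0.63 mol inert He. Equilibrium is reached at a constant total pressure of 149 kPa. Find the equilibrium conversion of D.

Let X = conversion of D (basis 1 mol D); extent of reaction ξ = X.
Moles: n_D = 1 − X; n_F = 2X; n_I = 0.63 (inert).
Total moles n_T = 1.63 + X.
y_i = n_i/n_T, p_i = y_i·P. Kp = p_F^2 / (p_D).
Equating to 65 kPa and solving on 0 < X < 1: X = 0.371.

X = 0.371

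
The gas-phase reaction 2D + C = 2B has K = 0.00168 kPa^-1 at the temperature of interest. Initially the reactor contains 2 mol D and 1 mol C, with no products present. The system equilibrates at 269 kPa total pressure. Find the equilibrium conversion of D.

Take 2 mol D as basis and let X be its fractional conversion, so ξ = X.
At extent ξ: n_D = 2 − 2X; n_C = 1 − X; n_B = 2X.
Summing: n_T = 3 − X.
y_i = n_i/n_T, p_i = y_i·P. K = p_B^2 / (p_D^2 p_C).
Equating to 0.00168 kPa^-1 and solving on 0 < X < 1: X = 0.259.

X = 0.259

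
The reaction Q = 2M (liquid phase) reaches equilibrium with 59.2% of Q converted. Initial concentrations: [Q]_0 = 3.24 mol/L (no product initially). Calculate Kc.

Let X = conversion of Q.
Concentrations: [Q] = 3.24 − 3.24X; [M] = 6.48X.
At X = 0.592: [Q] = 1.32, [M] = 3.84.
Kc = [M]^2 / ([Q]) = 11.1 mol/L.

Kc = 11.1 mol/L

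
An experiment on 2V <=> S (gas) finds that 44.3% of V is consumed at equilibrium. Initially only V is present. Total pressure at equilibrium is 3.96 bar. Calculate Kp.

Basis: 1 mol V initially; let X = conversion of V. Extent ξ = 0.5X.
Species balance: n_V = 1 − X; n_S = 0.5X.
n_T = Σnᵢ = 1 − 0.5X.
At X = 0.443: n_V = 0.557, n_S = 0.222, n_T = 0.778.
p_i = (n_i/n_T)·P. Kp = p_S / (p_V^2) = 0.14 bar^-1.

Kp = 0.14 bar^-1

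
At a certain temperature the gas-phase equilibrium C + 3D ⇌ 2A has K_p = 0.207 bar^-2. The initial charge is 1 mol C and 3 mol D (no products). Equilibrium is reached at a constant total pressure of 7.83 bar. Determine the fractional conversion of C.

X = 0.578

Basis: 1 mol C initially; let X = conversion of C. Extent ξ = X.
Moles: n_C = 1 − X; n_D = 3 − 3X; n_A = 2X.
n_T = Σnᵢ = 4 − 2X.
y_i = n_i/n_T, p_i = y_i·P. K_p = p_A^2 / (p_C p_D^3).
Equating to 0.207 bar^-2 and solving on 0 < X < 1: X = 0.578.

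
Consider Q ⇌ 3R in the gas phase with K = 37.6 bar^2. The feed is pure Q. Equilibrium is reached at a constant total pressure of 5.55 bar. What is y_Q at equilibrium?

y_Q = 0.291

Let X = conversion of Q (basis 1 mol Q); extent of reaction ξ = X.
Mole table: n_Q = 1 − X; n_R = 3X.
Total moles n_T = 1 + 2X.
y_i = n_i/n_T, p_i = y_i·P. K = p_R^3 / (p_Q).
Setting this equal to 37.6 bar^2 and taking the physical root (0 < X < 1) gives X = 0.448.
Then n_Q = 0.552, n_T = 1.9, so y_Q = 0.291.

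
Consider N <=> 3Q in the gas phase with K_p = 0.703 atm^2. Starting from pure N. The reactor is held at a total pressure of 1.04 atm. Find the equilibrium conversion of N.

Let X = conversion of N (basis 1 mol N); extent of reaction ξ = X.
Moles: n_N = 1 − X; n_Q = 3X.
Total moles n_T = 1 + 2X.
Mole fractions y_i = n_i/n_T; K_p = p_Q^3 / (p_N) with p_i = y_i·P.
Setting this equal to 0.703 atm^2 and taking the physical root (0 < X < 1) gives X = 0.357.

X = 0.357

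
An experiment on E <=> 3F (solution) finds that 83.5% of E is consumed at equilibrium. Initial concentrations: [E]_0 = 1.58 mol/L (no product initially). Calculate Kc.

Kc = 238 (mol/L)^2

Let X = conversion of E.
Concentrations: [E] = 1.58 − 1.58X; [F] = 4.74X.
At X = 0.835: [E] = 0.261, [F] = 3.96.
Kc = [F]^3 / ([E]) = 238 (mol/L)^2.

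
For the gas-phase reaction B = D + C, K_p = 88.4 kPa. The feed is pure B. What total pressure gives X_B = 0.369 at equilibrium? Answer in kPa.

Let X = conversion of B (basis 1 mol B); extent of reaction ξ = X.
Mole table: n_B = 1 − X; n_D = X; n_C = X.
Total moles n_T = 1 + X.
K_p = p_D p_C / (p_B) with p_i = (n_i/n_T)·P.
At X = 0.369: the mole-fraction product g(X) = Π y_i^ν_i = 0.1576. Since K_p = g(X)·P^{1}, P = (K_p/g)^(1/1) = (88.4/0.1576)^(1/1) = 561 kPa.

P = 561 kPa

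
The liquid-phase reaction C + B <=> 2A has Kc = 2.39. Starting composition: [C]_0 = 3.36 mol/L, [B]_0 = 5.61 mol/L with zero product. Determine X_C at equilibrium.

X = 0.549

Let X = conversion of C; extent ξ = 3.36·X mol/L.
Concentrations: [C] = 3.36 − 3.36X; [B] = 5.61 − 3.36X; [A] = 6.72X.
Kc = [A]^2 / ([C] [B]).
Solving Kc = 2.39 for X ∈ (0,1): X = 0.549.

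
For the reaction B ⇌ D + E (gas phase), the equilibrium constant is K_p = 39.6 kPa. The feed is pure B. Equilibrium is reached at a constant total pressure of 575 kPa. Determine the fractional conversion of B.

X = 0.254

Take 1 mol B as basis and let X be its fractional conversion, so ξ = X.
Moles: n_B = 1 − X; n_D = X; n_E = X.
Total moles n_T = 1 + X.
y_i = n_i/n_T, p_i = y_i·P. K_p = p_D p_E / (p_B).
This yields a degree-2 equation in X; solving on (0,1), X = 0.254.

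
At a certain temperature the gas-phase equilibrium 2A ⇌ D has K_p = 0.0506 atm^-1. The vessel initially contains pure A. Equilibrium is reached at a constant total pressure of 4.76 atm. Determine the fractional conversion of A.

X = 0.286

Take 1 mol A as basis and let X be its fractional conversion, so ξ = 0.5X.
At extent ξ: n_A = 1 − X; n_D = 0.5X.
n_T = Σnᵢ = 1 − 0.5X.
y_i = n_i/n_T, p_i = y_i·P. K_p = p_D / (p_A^2).
This yields a degree-2 equation in X; solving on (0,1), X = 0.286.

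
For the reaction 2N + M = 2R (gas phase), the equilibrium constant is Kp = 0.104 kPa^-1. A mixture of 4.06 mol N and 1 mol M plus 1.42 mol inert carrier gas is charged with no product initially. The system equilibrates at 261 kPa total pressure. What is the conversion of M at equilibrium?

Let X = conversion of M (basis 1 mol M); extent of reaction ξ = X.
At extent ξ: n_N = 4.06 − 2X; n_M = 1 − X; n_R = 2X; n_I = 1.42 (inert).
Total moles n_T = 6.48 − X.
With p_i = (n_i/n_T)P, Kp = p_R^2 / (p_N^2 p_M).
Substituting and setting equal to 0.104 kPa^-1 gives a polynomial in X; the root in (0,1) is X = 0.879.

X = 0.879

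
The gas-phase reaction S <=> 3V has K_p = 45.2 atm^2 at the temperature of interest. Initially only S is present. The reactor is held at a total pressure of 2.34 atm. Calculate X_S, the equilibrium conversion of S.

Let X = conversion of S (basis 1 mol S); extent of reaction ξ = X.
Species balance: n_S = 1 − X; n_V = 3X.
Summing: n_T = 1 + 2X.
With p_i = (n_i/n_T)P, K_p = p_V^3 / (p_S).
Equating to 45.2 atm^2 and solving on 0 < X < 1: X = 0.769.

X = 0.769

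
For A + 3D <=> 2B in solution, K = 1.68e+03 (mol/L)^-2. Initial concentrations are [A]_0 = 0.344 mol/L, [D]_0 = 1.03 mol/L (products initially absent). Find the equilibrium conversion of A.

Let X = conversion of A; extent ξ = 0.344·X mol/L.
Concentrations: [A] = 0.344 − 0.344X; [D] = 1.03 − 1.03X; [B] = 0.688X.
K = [B]^2 / ([A] [D]^3).
Solving K = 1.68e+03 for X ∈ (0,1): X = 0.847.

X = 0.847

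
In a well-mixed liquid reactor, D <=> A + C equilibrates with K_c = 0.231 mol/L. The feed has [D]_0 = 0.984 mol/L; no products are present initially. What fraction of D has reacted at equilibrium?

X = 0.381

Let X = conversion of D; extent ξ = 0.984·X mol/L.
Concentrations: [D] = 0.984 − 0.984X; [A] = 0.984X; [C] = 0.984X.
K_c = [A] [C] / ([D]).
Equating to 0.231 mol/L: the physical root is X = 0.381.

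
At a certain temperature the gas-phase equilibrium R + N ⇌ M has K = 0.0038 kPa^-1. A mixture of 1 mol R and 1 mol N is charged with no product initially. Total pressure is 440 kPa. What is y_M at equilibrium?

Take 1 mol R as basis and let X be its fractional conversion, so ξ = X.
Moles: n_R = 1 − X; n_N = 1 − X; n_M = X.
Summing: n_T = 2 − X.
With p_i = (n_i/n_T)P, K = p_M / (p_R p_N).
Substituting and setting equal to 0.0038 kPa^-1 gives a polynomial in X; the root in (0,1) is X = 0.388.
Then n_M = 0.388, n_T = 1.61, so y_M = 0.241.

y_M = 0.241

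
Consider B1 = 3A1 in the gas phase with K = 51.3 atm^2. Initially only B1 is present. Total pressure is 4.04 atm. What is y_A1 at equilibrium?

y_A1 = 0.823

Let X = conversion of B1 (basis 1 mol B1); extent of reaction ξ = X.
At extent ξ: n_B1 = 1 − X; n_A1 = 3X.
Summing: n_T = 1 + 2X.
With p_i = (n_i/n_T)P, K = p_A1^3 / (p_B1).
This yields a degree-3 equation in X; solving on (0,1), X = 0.607.
Then n_A1 = 1.82, n_T = 2.21, so y_A1 = 0.823.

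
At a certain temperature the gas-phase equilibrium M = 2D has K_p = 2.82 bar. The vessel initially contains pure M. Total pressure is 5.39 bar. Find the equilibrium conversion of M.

X = 0.340

Basis: 1 mol M initially; let X = conversion of M. Extent ξ = X.
Species balance: n_M = 1 − X; n_D = 2X.
Total moles n_T = 1 + X.
Mole fractions y_i = n_i/n_T; K_p = p_D^2 / (p_M) with p_i = y_i·P.
Equating to 2.82 bar and solving on 0 < X < 1: X = 0.340.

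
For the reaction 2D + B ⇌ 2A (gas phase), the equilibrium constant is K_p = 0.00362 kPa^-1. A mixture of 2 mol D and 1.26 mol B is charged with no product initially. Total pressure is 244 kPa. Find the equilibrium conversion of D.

X = 0.345

Let X = conversion of D (basis 2 mol D); extent of reaction ξ = X.
Mole table: n_D = 2 − 2X; n_B = 1.26 − X; n_A = 2X.
Total moles n_T = 3.26 − X.
Mole fractions y_i = n_i/n_T; K_p = p_A^2 / (p_D^2 p_B) with p_i = y_i·P.
This yields a degree-3 equation in X; solving on (0,1), X = 0.345.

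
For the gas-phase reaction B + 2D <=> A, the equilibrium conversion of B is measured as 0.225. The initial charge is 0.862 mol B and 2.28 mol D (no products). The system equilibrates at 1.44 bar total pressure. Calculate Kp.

Let X = conversion of B (basis 0.862 mol B); extent of reaction ξ = 0.862X.
Moles: n_B = 0.862 − 0.862X; n_D = 2.28 − 1.72X; n_A = 0.862X.
Total moles n_T = 3.14 − 1.72X.
At X = 0.225: n_B = 0.668, n_D = 1.89, n_A = 0.194, n_T = 2.75.
p_i = (n_i/n_T)·P. Kp = p_A / (p_B p_D^2) = 0.297 bar^-2.

Kp = 0.297 bar^-2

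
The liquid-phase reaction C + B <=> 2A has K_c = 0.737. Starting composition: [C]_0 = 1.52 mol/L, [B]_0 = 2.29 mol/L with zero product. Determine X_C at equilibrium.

X = 0.365

Let X = conversion of C; extent ξ = 1.52·X mol/L.
Concentrations: [C] = 1.52 − 1.52X; [B] = 2.29 − 1.52X; [A] = 3.04X.
K_c = [A]^2 / ([C] [B]).
Equating to 0.737: the physical root is X = 0.365.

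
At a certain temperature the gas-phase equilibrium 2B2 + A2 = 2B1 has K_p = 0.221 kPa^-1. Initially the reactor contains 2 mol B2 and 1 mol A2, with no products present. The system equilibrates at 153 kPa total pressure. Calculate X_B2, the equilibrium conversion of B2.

X = 0.683

Let X = conversion of B2 (basis 2 mol B2); extent of reaction ξ = X.
Mole table: n_B2 = 2 − 2X; n_A2 = 1 − X; n_B1 = 2X.
Total moles n_T = 3 − X.
With p_i = (n_i/n_T)P, K_p = p_B1^2 / (p_B2^2 p_A2).
This yields a degree-3 equation in X; solving on (0,1), X = 0.683.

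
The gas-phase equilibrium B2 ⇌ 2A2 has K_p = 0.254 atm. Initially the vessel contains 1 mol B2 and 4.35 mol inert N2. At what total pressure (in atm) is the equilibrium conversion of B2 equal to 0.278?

P = 3.34 atm

Take 1 mol B2 as basis and let X be its fractional conversion, so ξ = X.
Moles: n_B2 = 1 − X; n_A2 = 2X; n_I = 4.35 (inert).
Summing: n_T = 5.35 + X.
K_p = p_A2^2 / (p_B2) with p_i = (n_i/n_T)·P.
At X = 0.278: the mole-fraction product g(X) = Π y_i^ν_i = 0.07608. Since K_p = g(X)·P^{1}, P = (K_p/g)^(1/1) = (0.254/0.07608)^(1/1) = 3.34 atm.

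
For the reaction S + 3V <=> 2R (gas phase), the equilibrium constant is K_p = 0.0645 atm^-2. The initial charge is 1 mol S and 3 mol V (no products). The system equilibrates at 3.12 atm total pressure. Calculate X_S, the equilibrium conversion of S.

Basis: 1 mol S initially; let X = conversion of S. Extent ξ = X.
Species balance: n_S = 1 − X; n_V = 3 − 3X; n_R = 2X.
n_T = Σnᵢ = 4 − 2X.
y_i = n_i/n_T, p_i = y_i·P. K_p = p_R^2 / (p_S p_V^3).
Equating to 0.0645 atm^-2 and solving on 0 < X < 1: X = 0.298.

X = 0.298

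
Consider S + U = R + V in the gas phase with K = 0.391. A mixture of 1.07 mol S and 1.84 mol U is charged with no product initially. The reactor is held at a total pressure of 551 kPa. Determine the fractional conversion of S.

X = 0.493

Let X = conversion of S (basis 1.07 mol S); extent of reaction ξ = 1.07X.
Species balance: n_S = 1.07 − 1.07X; n_U = 1.84 − 1.07X; n_R = 1.07X; n_V = 1.07X.
Since Δν = 0, n_T = 2.91 throughout.
With p_i = (n_i/n_T)P, K = p_R p_V / (p_S p_U).
This yields a degree-2 equation in X; solving on (0,1), X = 0.493.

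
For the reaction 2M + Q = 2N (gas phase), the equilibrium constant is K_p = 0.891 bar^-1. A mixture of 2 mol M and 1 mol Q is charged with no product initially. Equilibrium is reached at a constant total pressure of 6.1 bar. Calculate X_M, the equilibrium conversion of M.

X = 0.509

Let X = conversion of M (basis 2 mol M); extent of reaction ξ = X.
Moles: n_M = 2 − 2X; n_Q = 1 − X; n_N = 2X.
Summing: n_T = 3 − X.
With p_i = (n_i/n_T)P, K_p = p_N^2 / (p_M^2 p_Q).
Setting this equal to 0.891 bar^-1 and taking the physical root (0 < X < 1) gives X = 0.509.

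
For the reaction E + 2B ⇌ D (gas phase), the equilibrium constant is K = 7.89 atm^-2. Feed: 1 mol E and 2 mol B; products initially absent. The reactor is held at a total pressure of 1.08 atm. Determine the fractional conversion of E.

X = 0.627

Take 1 mol E as basis and let X be its fractional conversion, so ξ = X.
Species balance: n_E = 1 − X; n_B = 2 − 2X; n_D = X.
Total moles n_T = 3 − 2X.
With p_i = (n_i/n_T)P, K = p_D / (p_E p_B^2).
Setting this equal to 7.89 atm^-2 and taking the physical root (0 < X < 1) gives X = 0.627.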